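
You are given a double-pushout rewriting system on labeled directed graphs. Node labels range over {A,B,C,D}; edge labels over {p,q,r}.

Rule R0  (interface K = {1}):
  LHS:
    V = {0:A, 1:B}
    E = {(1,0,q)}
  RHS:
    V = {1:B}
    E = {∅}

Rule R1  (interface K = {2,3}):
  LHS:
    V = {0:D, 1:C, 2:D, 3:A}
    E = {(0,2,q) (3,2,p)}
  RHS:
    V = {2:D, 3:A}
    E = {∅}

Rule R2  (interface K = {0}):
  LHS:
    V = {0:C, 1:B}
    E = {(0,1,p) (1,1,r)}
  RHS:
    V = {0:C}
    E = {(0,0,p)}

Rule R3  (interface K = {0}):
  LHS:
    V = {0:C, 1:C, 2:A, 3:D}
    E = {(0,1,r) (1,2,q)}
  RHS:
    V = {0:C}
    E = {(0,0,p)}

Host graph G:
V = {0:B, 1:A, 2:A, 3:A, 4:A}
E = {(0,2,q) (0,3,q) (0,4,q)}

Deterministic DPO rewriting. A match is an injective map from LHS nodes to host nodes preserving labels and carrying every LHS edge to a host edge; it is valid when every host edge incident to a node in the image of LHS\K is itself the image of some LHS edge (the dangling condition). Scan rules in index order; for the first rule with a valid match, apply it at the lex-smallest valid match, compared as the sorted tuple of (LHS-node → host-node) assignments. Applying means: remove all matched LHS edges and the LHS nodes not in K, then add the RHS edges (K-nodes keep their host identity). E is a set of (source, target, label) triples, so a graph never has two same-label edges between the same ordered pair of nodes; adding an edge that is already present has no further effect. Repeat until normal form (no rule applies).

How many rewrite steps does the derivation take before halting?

initial: |V|=5 |E|=3  E = 0-q->2 0-q->3 0-q->4
step 1: apply R0 at {0↦2, 1↦0}  → |V|=4 |E|=2  E = 0-q->3 0-q->4
step 2: apply R0 at {0↦3, 1↦0}  → |V|=3 |E|=1  E = 0-q->4
step 3: apply R0 at {0↦4, 1↦0}  → |V|=2 |E|=0  E = ∅
halt: no rule applies after step 3

Answer: 3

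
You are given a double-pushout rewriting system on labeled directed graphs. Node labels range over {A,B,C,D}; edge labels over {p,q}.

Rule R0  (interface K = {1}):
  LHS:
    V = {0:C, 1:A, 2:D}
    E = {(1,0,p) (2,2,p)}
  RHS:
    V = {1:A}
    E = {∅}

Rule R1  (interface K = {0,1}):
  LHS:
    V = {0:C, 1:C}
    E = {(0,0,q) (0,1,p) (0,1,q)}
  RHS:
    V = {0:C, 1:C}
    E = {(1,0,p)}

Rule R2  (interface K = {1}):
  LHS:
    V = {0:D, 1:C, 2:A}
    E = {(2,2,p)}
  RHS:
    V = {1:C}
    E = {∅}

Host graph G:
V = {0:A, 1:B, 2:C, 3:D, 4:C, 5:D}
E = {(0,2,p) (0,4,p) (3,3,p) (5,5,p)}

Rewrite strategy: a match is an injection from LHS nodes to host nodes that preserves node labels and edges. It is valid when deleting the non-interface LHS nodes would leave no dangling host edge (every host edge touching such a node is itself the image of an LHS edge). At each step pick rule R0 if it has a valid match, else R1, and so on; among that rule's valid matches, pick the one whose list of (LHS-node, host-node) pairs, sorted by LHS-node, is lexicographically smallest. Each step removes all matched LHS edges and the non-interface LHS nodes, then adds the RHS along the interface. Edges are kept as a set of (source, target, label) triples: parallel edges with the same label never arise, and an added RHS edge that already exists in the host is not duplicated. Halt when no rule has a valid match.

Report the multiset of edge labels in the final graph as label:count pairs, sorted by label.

Answer: (no edges)

Derivation:
start.  V:6 E:4  edges: 0-p->2 0-p->4 3-p->3 5-p->5
1. fire R0 via {0↦2, 1↦0, 2↦3}  →  V:4 E:2  edges: 0-p->4 5-p->5
2. fire R0 via {0↦4, 1↦0, 2↦5}  →  V:2 E:0  edges: ∅
normal form: no rule applies after step 2
NF edges: []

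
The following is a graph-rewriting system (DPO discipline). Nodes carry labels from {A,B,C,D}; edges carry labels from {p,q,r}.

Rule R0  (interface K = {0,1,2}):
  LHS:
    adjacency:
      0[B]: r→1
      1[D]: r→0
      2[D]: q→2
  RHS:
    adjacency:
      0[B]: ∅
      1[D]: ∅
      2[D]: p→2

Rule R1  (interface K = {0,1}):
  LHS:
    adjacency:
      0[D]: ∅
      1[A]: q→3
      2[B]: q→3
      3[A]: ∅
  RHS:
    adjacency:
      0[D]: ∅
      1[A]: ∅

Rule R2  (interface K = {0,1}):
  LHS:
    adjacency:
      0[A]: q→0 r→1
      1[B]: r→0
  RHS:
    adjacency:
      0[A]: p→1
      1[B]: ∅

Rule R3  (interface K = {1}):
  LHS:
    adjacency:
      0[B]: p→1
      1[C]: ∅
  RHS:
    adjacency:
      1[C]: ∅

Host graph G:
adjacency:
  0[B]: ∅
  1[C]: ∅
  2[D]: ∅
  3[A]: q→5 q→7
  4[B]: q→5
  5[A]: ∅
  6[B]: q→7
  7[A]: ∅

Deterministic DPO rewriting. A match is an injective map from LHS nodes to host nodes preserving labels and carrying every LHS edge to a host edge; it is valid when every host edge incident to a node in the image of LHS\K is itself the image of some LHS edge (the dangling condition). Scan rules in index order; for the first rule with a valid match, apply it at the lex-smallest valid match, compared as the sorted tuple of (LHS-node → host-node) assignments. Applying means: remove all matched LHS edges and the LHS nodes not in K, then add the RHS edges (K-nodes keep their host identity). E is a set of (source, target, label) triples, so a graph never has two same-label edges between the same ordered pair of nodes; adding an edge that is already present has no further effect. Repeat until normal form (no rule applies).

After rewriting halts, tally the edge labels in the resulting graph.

initial: |V|=8 |E|=4  E = 3-q->5 3-q->7 4-q->5 6-q->7
step 1: apply R1 at {0↦2, 1↦3, 2↦4, 3↦5}  → |V|=6 |E|=2  E = 3-q->7 6-q->7
step 2: apply R1 at {0↦2, 1↦3, 2↦6, 3↦7}  → |V|=4 |E|=0  E = ∅
normal form: no rule applies after step 2
NF edges: []

Answer: (no edges)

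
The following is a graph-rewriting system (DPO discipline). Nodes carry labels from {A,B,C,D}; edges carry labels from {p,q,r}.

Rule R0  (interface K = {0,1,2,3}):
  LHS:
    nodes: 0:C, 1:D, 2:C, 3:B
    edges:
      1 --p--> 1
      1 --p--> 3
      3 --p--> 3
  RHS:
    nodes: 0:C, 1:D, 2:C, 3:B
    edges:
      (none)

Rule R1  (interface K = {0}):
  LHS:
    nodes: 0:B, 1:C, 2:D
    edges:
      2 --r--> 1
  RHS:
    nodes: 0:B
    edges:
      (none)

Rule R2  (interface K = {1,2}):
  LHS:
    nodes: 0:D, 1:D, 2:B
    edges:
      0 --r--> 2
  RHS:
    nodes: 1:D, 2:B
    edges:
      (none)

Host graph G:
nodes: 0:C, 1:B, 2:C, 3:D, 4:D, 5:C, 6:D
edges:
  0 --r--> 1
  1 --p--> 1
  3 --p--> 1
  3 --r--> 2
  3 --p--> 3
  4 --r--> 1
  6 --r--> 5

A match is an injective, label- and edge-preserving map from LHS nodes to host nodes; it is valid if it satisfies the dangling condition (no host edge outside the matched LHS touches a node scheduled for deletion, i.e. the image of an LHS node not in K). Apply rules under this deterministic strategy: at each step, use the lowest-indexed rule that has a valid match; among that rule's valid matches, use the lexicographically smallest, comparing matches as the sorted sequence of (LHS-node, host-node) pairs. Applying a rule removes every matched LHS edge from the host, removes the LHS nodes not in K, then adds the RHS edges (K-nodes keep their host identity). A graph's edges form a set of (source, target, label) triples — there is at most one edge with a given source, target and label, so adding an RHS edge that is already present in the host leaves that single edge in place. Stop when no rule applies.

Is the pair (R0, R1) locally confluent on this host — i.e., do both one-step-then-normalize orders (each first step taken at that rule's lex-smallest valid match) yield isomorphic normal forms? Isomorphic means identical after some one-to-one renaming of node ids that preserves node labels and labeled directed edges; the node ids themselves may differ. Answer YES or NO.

Answer: YES

Rewrite trace:
branch R0-first: apply at {0↦0, 1↦3, 2↦2, 3↦1} → |E|=4, then 2 more step(s) → NF |V|=3 |E|=2 V={0:C, 1:B, 4:D} E=0-r->1 4-r->1
branch R1-first: apply at {0↦1, 1↦5, 2↦6} → |E|=6, then 2 more step(s) → NF |V|=3 |E|=2 V={0:C, 1:B, 4:D} E=0-r->1 4-r->1
graphs isomorphic (equal up to label-preserving node renaming)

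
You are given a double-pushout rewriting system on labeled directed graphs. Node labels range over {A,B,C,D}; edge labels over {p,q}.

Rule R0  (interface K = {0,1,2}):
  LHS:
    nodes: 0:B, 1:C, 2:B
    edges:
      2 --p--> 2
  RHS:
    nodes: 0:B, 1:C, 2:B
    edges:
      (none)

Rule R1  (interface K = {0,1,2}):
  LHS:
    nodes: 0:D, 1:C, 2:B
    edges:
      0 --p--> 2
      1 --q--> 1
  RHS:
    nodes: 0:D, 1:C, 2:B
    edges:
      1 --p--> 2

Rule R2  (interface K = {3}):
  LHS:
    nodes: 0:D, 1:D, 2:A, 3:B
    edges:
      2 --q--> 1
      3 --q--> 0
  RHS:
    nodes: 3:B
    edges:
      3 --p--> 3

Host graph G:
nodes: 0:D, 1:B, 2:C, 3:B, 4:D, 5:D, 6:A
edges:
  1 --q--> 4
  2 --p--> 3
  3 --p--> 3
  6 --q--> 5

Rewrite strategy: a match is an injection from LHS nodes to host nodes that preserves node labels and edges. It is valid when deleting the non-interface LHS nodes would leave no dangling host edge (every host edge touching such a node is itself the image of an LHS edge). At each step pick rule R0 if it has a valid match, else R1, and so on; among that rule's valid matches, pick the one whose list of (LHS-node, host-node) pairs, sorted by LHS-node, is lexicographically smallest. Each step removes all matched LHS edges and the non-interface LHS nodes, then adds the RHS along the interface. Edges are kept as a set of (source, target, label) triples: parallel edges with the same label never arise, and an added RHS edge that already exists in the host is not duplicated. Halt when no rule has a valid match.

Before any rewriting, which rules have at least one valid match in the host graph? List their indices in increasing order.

Answer: [R0,R2]

Steps:
R0: 1 valid match — {0↦1, 1↦2, 2↦3}
R1: no valid match — LHS pattern not found
R2: 1 valid match — {0↦4, 1↦5, 2↦6, 3↦1}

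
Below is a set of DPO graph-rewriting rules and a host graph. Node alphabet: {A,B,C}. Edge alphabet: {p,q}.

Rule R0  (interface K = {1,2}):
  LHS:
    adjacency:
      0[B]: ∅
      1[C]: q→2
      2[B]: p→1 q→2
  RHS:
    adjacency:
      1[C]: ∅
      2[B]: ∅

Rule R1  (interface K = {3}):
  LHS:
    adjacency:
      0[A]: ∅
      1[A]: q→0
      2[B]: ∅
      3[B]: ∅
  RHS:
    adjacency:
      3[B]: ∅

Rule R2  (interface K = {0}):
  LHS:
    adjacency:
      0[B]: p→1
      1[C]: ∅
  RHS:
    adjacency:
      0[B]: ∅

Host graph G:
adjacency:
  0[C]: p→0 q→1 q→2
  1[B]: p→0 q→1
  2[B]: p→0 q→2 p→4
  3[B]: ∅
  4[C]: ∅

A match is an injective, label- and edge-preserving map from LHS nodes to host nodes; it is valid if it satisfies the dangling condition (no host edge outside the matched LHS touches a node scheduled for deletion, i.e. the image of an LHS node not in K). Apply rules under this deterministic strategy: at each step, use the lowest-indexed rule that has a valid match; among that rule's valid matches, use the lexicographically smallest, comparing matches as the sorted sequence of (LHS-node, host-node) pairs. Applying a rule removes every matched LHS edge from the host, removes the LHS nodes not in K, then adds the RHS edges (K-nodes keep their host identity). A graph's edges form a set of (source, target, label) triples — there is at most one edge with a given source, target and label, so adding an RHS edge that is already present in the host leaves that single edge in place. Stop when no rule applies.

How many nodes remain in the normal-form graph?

[0] host  ⇒  5 nodes, 8 edges  {0-p->0 0-q->1 0-q->2 1-p->0 1-q->1 2-p->0 2-q->2 2-p->4}
[1] R0 @ {0↦3, 1↦0, 2↦1}  ⇒  4 nodes, 5 edges  {0-p->0 0-q->2 2-p->0 2-q->2 2-p->4}
[2] R0 @ {0↦1, 1↦0, 2↦2}  ⇒  3 nodes, 2 edges  {0-p->0 2-p->4}
[3] R2 @ {0↦2, 1↦4}  ⇒  2 nodes, 1 edges  {0-p->0}
normal form: no rule applies after step 3
NF nodes: {0:C, 2:B}

Answer: 2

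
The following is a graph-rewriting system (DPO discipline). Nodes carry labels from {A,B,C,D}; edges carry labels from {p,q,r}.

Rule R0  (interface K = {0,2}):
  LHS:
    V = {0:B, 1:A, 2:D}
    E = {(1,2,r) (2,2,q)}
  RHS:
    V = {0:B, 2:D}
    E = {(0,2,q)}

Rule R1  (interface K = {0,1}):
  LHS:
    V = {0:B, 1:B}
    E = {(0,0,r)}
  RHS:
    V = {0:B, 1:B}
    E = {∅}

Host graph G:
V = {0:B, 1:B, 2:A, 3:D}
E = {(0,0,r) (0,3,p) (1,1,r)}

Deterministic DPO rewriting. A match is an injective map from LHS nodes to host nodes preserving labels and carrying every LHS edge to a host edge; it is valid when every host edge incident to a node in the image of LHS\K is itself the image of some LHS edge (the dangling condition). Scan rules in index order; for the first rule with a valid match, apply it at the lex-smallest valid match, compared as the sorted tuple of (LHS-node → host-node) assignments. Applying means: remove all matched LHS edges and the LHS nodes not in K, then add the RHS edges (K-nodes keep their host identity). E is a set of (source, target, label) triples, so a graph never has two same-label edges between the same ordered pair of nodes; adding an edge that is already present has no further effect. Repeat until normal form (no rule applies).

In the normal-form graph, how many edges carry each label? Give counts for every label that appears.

Answer: p:1

Derivation:
start.  V:4 E:3  edges: 0-r->0 0-p->3 1-r->1
1. fire R1 via {0↦0, 1↦1}  →  V:4 E:2  edges: 0-p->3 1-r->1
2. fire R1 via {0↦1, 1↦0}  →  V:4 E:1  edges: 0-p->3
final graph: no rule applies after step 2
NF edges: [(0, 3, 'p')]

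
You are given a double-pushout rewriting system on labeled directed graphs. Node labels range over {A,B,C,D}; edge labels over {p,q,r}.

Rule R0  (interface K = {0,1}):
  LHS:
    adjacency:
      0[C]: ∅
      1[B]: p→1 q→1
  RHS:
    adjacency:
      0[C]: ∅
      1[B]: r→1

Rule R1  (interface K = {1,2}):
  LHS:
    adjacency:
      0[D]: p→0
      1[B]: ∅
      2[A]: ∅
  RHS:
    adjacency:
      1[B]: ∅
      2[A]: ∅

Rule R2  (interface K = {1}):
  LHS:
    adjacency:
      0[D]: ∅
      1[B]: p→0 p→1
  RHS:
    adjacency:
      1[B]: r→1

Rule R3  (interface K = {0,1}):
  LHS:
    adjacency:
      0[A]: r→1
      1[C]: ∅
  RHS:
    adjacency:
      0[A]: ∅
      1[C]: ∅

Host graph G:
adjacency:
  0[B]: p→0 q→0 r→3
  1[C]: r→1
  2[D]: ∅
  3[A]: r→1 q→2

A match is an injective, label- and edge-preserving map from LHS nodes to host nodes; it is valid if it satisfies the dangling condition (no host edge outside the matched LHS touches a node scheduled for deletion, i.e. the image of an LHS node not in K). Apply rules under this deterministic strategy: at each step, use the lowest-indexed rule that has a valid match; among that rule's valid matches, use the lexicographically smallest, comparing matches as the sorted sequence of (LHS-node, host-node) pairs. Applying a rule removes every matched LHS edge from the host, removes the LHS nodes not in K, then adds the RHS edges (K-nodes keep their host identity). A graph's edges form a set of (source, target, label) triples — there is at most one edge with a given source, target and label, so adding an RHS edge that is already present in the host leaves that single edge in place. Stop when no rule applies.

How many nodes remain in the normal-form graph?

[0] host  ⇒  4 nodes, 6 edges  {0-p->0 0-q->0 0-r->3 1-r->1 3-r->1 3-q->2}
[1] R0 @ {0↦1, 1↦0}  ⇒  4 nodes, 5 edges  {0-r->0 0-r->3 1-r->1 3-r->1 3-q->2}
[2] R3 @ {0↦3, 1↦1}  ⇒  4 nodes, 4 edges  {0-r->0 0-r->3 1-r->1 3-q->2}
halt: no rule applies after step 2
NF nodes: {0:B, 1:C, 2:D, 3:A}

Answer: 4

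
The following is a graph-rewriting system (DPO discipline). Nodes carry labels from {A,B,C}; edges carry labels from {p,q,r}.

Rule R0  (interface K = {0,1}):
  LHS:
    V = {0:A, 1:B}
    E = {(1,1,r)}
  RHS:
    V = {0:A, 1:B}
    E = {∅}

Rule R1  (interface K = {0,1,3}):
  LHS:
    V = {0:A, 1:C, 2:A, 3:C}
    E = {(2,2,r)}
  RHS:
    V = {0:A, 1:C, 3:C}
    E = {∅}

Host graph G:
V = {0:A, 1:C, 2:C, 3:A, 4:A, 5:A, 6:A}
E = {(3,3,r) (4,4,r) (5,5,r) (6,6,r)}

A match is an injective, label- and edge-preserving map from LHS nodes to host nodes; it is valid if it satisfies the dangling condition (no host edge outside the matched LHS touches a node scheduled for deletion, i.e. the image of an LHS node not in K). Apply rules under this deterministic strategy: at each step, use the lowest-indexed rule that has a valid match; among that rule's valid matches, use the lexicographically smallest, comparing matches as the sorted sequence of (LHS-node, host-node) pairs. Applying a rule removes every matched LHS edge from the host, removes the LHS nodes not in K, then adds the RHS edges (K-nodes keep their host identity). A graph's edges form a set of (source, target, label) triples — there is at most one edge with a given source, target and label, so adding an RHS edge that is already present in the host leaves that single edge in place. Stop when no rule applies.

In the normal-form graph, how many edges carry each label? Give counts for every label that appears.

[0] host  ⇒  7 nodes, 4 edges  {3-r->3 4-r->4 5-r->5 6-r->6}
[1] R1 @ {0↦0, 1↦1, 2↦3, 3↦2}  ⇒  6 nodes, 3 edges  {4-r->4 5-r->5 6-r->6}
[2] R1 @ {0↦0, 1↦1, 2↦4, 3↦2}  ⇒  5 nodes, 2 edges  {5-r->5 6-r->6}
[3] R1 @ {0↦0, 1↦1, 2↦5, 3↦2}  ⇒  4 nodes, 1 edges  {6-r->6}
[4] R1 @ {0↦0, 1↦1, 2↦6, 3↦2}  ⇒  3 nodes, 0 edges  {∅}
normal form: no rule applies after step 4
NF edges: []

Answer: (no edges)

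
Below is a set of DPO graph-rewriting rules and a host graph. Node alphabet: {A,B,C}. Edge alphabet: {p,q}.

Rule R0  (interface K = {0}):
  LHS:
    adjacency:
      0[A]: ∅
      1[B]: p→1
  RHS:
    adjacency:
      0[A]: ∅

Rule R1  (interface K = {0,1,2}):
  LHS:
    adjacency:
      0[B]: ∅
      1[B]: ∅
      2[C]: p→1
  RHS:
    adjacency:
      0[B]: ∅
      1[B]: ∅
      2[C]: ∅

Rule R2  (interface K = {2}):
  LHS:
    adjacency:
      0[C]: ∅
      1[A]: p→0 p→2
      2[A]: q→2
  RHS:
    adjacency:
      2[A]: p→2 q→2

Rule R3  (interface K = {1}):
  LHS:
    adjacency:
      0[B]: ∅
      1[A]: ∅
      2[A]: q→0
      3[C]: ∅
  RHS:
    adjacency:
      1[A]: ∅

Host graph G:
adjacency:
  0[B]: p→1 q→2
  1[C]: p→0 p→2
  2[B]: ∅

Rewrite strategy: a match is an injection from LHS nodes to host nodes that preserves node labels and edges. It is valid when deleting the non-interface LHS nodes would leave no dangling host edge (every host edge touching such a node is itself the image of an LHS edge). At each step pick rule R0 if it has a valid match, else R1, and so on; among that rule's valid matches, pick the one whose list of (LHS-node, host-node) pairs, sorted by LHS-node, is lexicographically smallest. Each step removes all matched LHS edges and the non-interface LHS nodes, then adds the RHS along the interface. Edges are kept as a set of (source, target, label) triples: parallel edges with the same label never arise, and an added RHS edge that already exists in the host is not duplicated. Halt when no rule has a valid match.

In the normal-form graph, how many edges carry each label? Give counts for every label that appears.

[0] host  ⇒  3 nodes, 4 edges  {0-p->1 0-q->2 1-p->0 1-p->2}
[1] R1 @ {0↦0, 1↦2, 2↦1}  ⇒  3 nodes, 3 edges  {0-p->1 0-q->2 1-p->0}
[2] R1 @ {0↦2, 1↦0, 2↦1}  ⇒  3 nodes, 2 edges  {0-p->1 0-q->2}
final graph: no rule applies after step 2
NF edges: [(0, 1, 'p'), (0, 2, 'q')]

Answer: p:1 q:1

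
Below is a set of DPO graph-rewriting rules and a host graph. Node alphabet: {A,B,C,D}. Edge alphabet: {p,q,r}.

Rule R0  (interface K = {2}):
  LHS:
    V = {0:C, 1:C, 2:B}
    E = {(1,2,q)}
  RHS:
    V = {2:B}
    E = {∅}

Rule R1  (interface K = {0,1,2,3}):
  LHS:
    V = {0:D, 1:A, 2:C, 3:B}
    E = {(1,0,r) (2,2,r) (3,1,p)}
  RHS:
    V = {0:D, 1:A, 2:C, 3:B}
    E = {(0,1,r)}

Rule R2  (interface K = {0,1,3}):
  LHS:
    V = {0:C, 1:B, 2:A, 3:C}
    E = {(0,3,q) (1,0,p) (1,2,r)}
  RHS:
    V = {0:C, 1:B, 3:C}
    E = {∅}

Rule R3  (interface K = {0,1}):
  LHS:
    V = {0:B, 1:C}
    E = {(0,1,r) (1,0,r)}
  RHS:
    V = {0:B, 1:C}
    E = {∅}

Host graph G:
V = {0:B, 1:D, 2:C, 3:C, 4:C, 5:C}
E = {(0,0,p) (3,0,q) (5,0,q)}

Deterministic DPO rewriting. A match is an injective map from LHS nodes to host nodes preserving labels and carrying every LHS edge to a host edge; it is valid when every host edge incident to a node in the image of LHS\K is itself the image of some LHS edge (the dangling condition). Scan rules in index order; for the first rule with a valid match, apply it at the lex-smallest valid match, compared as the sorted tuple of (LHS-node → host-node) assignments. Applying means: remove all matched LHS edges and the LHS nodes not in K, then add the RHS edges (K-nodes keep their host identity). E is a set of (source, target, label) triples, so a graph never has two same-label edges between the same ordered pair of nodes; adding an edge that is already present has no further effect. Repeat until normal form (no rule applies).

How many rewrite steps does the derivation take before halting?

Answer: 2

Steps:
initial: |V|=6 |E|=3  E = 0-p->0 3-q->0 5-q->0
step 1: apply R0 at {0↦2, 1↦3, 2↦0}  → |V|=4 |E|=2  E = 0-p->0 5-q->0
step 2: apply R0 at {0↦4, 1↦5, 2↦0}  → |V|=2 |E|=1  E = 0-p->0
normal form: no rule applies after step 2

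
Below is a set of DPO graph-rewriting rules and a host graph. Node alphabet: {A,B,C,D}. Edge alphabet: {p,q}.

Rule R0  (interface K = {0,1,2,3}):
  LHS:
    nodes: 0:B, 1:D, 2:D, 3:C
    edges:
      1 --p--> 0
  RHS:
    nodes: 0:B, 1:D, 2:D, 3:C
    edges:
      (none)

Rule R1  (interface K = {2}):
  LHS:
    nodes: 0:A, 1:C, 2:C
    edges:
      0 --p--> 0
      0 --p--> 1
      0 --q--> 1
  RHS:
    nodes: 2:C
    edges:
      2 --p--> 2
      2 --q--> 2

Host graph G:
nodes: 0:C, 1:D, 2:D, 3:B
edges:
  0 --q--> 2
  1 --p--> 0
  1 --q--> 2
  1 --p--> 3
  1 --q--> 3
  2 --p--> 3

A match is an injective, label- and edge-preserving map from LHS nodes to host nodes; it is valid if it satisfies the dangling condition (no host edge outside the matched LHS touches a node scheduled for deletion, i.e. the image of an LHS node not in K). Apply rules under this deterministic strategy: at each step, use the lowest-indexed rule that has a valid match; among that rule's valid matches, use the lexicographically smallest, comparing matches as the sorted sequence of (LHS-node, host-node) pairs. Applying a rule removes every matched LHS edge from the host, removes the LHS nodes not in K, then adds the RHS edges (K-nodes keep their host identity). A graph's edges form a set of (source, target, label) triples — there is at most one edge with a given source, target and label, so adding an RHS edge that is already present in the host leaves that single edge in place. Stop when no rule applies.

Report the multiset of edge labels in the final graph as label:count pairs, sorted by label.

Answer: p:1 q:3

Derivation:
start.  V:4 E:6  edges: 0-q->2 1-p->0 1-q->2 1-p->3 1-q->3 2-p->3
1. fire R0 via {0↦3, 1↦1, 2↦2, 3↦0}  →  V:4 E:5  edges: 0-q->2 1-p->0 1-q->2 1-q->3 2-p->3
2. fire R0 via {0↦3, 1↦2, 2↦1, 3↦0}  →  V:4 E:4  edges: 0-q->2 1-p->0 1-q->2 1-q->3
normal form: no rule applies after step 2
NF edges: [(0, 2, 'q'), (1, 0, 'p'), (1, 2, 'q'), (1, 3, 'q')]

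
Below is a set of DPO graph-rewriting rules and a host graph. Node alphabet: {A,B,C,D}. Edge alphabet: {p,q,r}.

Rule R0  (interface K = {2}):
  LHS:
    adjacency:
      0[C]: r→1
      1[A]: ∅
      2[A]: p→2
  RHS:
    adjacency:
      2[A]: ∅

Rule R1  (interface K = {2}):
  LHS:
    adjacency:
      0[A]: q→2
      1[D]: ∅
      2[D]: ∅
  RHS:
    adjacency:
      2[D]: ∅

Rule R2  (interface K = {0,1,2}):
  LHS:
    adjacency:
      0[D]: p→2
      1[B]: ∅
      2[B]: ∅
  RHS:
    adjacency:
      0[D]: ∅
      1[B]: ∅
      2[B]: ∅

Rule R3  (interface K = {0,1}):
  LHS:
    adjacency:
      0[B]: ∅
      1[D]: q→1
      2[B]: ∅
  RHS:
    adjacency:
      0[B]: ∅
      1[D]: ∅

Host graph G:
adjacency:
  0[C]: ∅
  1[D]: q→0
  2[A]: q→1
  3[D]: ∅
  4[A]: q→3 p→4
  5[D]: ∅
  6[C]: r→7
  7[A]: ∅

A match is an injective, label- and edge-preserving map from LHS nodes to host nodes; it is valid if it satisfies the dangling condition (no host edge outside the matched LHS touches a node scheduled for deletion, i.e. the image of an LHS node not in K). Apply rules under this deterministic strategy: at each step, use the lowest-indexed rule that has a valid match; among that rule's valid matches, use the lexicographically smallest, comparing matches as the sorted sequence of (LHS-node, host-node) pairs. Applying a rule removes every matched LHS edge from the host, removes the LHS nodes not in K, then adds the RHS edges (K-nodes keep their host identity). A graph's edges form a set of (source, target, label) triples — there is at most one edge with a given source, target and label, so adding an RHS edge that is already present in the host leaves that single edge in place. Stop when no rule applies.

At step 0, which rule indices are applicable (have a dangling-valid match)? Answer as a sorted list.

R0: 1 valid match — {0↦6, 1↦7, 2↦4}
R1: 1 valid match — {0↦2, 1↦5, 2↦1}
R2: no valid match — LHS pattern not found
R3: no valid match — LHS pattern not found

Answer: [R0,R1]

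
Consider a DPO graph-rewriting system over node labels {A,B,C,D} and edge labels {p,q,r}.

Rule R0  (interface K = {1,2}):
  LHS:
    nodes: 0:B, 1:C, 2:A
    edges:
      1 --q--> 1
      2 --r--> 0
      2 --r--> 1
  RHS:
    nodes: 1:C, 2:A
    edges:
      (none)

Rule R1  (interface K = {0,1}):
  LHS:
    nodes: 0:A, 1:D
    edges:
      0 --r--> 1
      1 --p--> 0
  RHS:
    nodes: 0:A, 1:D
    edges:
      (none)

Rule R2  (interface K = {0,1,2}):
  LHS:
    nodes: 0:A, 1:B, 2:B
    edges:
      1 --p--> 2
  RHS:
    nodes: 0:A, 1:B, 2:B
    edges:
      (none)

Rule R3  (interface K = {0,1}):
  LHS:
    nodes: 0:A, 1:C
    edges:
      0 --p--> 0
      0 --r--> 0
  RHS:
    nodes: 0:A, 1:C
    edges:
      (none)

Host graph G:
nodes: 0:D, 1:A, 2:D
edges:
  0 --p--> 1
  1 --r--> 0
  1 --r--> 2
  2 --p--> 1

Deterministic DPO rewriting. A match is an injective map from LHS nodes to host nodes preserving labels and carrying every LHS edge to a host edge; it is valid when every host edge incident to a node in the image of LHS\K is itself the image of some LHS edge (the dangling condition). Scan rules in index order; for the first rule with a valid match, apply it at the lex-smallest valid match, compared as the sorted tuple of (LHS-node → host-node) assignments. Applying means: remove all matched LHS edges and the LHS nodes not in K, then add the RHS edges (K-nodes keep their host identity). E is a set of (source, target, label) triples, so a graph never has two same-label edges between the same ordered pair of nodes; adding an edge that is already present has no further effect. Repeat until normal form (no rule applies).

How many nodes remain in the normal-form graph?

initial: |V|=3 |E|=4  E = 0-p->1 1-r->0 1-r->2 2-p->1
step 1: apply R1 at {0↦1, 1↦0}  → |V|=3 |E|=2  E = 1-r->2 2-p->1
step 2: apply R1 at {0↦1, 1↦2}  → |V|=3 |E|=0  E = ∅
normal form: no rule applies after step 2
NF nodes: {0:D, 1:A, 2:D}

Answer: 3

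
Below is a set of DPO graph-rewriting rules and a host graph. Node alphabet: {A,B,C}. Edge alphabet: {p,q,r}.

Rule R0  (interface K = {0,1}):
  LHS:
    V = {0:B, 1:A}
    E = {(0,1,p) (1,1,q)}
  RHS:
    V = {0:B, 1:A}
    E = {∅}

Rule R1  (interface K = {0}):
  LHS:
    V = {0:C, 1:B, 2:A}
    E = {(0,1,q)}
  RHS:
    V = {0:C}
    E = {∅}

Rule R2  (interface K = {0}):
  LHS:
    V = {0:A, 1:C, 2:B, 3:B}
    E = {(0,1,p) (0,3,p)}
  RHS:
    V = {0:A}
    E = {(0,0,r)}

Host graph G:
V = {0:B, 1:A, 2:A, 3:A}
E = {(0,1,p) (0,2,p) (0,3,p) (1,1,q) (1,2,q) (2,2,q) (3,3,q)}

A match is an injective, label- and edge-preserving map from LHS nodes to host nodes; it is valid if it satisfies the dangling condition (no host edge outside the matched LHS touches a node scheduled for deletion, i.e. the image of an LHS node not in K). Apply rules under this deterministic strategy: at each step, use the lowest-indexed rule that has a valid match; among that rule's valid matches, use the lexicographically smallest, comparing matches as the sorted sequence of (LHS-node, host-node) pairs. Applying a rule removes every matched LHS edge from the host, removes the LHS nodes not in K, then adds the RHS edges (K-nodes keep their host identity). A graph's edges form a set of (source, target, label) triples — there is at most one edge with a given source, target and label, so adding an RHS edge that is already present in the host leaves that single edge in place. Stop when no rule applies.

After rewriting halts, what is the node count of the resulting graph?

[0] host  ⇒  4 nodes, 7 edges  {0-p->1 0-p->2 0-p->3 1-q->1 1-q->2 2-q->2 3-q->3}
[1] R0 @ {0↦0, 1↦1}  ⇒  4 nodes, 5 edges  {0-p->2 0-p->3 1-q->2 2-q->2 3-q->3}
[2] R0 @ {0↦0, 1↦2}  ⇒  4 nodes, 3 edges  {0-p->3 1-q->2 3-q->3}
[3] R0 @ {0↦0, 1↦3}  ⇒  4 nodes, 1 edges  {1-q->2}
normal form: no rule applies after step 3
NF nodes: {0:B, 1:A, 2:A, 3:A}

Answer: 4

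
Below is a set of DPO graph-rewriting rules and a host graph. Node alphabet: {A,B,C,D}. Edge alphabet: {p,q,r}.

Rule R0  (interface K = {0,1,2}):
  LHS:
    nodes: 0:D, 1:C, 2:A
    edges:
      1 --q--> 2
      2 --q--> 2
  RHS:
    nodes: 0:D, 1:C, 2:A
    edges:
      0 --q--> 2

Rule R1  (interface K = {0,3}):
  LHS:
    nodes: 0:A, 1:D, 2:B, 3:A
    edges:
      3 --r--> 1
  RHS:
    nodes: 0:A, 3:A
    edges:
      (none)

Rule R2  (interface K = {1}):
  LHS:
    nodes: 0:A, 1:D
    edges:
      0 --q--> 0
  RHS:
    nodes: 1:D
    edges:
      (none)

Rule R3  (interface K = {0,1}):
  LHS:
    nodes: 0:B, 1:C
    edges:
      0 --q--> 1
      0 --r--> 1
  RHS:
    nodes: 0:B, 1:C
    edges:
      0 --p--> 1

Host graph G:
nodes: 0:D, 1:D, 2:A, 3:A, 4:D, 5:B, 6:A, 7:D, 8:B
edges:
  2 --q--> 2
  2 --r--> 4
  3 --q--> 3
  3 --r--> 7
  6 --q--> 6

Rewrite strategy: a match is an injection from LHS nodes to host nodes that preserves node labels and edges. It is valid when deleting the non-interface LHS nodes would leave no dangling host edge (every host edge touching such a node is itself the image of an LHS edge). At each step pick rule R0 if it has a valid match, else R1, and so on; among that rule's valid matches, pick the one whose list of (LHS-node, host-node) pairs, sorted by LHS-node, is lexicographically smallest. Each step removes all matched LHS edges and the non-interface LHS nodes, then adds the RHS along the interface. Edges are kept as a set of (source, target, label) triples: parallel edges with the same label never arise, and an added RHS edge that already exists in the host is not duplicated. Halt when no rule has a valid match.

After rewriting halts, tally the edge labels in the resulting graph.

Answer: (no edges)

Steps:
initial: |V|=9 |E|=5  E = 2-q->2 2-r->4 3-q->3 3-r->7 6-q->6
step 1: apply R1 at {0↦2, 1↦7, 2↦5, 3↦3}  → |V|=7 |E|=4  E = 2-q->2 2-r->4 3-q->3 6-q->6
step 2: apply R1 at {0↦3, 1↦4, 2↦8, 3↦2}  → |V|=5 |E|=3  E = 2-q->2 3-q->3 6-q->6
step 3: apply R2 at {0↦2, 1↦0}  → |V|=4 |E|=2  E = 3-q->3 6-q->6
step 4: apply R2 at {0↦3, 1↦0}  → |V|=3 |E|=1  E = 6-q->6
step 5: apply R2 at {0↦6, 1↦0}  → |V|=2 |E|=0  E = ∅
final graph: no rule applies after step 5
NF edges: []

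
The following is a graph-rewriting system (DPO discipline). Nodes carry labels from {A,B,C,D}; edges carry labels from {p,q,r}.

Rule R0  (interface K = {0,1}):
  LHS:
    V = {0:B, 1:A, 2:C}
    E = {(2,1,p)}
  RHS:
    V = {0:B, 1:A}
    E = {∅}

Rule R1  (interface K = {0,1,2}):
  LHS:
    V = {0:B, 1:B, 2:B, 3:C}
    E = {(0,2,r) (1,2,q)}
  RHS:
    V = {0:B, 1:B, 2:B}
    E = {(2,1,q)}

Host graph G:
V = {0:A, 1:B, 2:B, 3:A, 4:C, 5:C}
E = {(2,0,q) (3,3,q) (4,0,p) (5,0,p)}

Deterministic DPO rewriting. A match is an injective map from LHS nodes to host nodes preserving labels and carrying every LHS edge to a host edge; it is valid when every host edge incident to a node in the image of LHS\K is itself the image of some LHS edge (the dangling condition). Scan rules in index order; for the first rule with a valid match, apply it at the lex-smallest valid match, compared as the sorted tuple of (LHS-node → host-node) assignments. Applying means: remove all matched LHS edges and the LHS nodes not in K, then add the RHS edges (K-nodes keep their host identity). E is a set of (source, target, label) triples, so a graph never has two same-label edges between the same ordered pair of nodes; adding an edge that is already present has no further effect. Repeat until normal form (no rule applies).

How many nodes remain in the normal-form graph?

Answer: 4

Derivation:
start.  V:6 E:4  edges: 2-q->0 3-q->3 4-p->0 5-p->0
1. fire R0 via {0↦1, 1↦0, 2↦4}  →  V:5 E:3  edges: 2-q->0 3-q->3 5-p->0
2. fire R0 via {0↦1, 1↦0, 2↦5}  →  V:4 E:2  edges: 2-q->0 3-q->3
halt: no rule applies after step 2
NF nodes: {0:A, 1:B, 2:B, 3:A}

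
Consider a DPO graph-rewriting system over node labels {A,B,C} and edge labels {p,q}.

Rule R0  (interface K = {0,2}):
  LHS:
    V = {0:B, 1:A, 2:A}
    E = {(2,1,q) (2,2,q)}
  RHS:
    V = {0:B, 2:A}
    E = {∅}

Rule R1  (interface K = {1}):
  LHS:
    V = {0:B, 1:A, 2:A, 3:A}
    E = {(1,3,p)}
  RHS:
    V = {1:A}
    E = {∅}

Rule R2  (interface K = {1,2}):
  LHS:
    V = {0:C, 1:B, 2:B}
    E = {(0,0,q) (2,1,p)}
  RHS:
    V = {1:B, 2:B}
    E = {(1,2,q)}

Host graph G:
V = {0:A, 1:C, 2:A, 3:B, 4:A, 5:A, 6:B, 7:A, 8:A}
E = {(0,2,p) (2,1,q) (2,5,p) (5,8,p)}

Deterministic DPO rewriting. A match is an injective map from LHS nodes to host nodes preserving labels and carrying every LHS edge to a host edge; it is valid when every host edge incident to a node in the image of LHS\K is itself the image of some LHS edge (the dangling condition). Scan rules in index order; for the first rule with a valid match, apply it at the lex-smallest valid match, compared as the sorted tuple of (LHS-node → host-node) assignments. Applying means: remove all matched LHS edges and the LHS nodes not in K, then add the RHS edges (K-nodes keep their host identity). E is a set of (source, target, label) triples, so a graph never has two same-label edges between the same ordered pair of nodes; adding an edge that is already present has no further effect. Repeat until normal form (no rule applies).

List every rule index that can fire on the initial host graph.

Answer: [R1]

Derivation:
R0: no valid match — LHS pattern not found
R1: 4 valid matches — {0↦3, 1↦5, 2↦4, 3↦8}, {0↦3, 1↦5, 2↦7, 3↦8}, {0↦6, 1↦5, 2↦4, 3↦8} (+1 more)
R2: no valid match — LHS pattern not found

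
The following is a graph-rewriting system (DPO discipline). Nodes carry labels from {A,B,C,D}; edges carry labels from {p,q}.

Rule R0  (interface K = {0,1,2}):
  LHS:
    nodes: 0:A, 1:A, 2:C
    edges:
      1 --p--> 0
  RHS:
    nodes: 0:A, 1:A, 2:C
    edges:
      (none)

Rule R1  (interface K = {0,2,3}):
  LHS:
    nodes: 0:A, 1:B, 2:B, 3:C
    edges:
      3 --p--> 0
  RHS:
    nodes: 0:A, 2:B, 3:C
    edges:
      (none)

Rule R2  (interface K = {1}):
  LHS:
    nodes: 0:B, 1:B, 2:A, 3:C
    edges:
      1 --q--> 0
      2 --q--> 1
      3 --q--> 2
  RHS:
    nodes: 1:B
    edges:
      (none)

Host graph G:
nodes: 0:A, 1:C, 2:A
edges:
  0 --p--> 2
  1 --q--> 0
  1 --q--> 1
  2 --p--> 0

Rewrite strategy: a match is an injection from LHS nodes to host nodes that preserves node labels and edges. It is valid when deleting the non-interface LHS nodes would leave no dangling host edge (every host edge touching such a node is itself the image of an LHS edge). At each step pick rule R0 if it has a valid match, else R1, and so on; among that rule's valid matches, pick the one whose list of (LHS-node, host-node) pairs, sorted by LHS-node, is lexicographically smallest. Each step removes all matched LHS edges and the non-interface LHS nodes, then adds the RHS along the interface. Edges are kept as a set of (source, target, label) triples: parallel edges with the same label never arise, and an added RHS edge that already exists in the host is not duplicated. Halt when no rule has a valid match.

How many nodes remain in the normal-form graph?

Answer: 3

Steps:
initial: |V|=3 |E|=4  E = 0-p->2 1-q->0 1-q->1 2-p->0
step 1: apply R0 at {0↦0, 1↦2, 2↦1}  → |V|=3 |E|=3  E = 0-p->2 1-q->0 1-q->1
step 2: apply R0 at {0↦2, 1↦0, 2↦1}  → |V|=3 |E|=2  E = 1-q->0 1-q->1
halt: no rule applies after step 2
NF nodes: {0:A, 1:C, 2:A}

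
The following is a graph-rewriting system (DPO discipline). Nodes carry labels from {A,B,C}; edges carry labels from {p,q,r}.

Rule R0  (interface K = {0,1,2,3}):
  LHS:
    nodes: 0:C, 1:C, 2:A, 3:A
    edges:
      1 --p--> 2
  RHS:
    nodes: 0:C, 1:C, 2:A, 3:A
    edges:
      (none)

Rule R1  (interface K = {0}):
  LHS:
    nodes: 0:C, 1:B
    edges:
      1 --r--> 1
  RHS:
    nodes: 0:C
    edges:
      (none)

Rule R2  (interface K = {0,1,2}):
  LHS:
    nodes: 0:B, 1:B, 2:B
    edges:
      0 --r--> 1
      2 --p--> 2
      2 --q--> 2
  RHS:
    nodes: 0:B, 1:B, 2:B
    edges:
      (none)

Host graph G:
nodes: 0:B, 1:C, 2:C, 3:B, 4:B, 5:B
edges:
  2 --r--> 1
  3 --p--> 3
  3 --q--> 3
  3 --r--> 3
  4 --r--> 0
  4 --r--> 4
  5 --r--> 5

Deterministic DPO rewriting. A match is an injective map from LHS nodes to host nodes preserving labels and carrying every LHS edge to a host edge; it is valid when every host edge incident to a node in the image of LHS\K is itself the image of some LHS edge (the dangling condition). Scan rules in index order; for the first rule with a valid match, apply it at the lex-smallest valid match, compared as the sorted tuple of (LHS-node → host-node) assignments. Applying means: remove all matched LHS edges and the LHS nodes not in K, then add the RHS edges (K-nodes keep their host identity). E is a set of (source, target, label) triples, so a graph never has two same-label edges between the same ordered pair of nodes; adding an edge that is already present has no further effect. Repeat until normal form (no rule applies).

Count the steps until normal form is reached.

[0] host  ⇒  6 nodes, 7 edges  {2-r->1 3-p->3 3-q->3 3-r->3 4-r->0 4-r->4 5-r->5}
[1] R1 @ {0↦1, 1↦5}  ⇒  5 nodes, 6 edges  {2-r->1 3-p->3 3-q->3 3-r->3 4-r->0 4-r->4}
[2] R2 @ {0↦4, 1↦0, 2↦3}  ⇒  5 nodes, 3 edges  {2-r->1 3-r->3 4-r->4}
[3] R1 @ {0↦1, 1↦3}  ⇒  4 nodes, 2 edges  {2-r->1 4-r->4}
[4] R1 @ {0↦1, 1↦4}  ⇒  3 nodes, 1 edges  {2-r->1}
final graph: no rule applies after step 4

Answer: 4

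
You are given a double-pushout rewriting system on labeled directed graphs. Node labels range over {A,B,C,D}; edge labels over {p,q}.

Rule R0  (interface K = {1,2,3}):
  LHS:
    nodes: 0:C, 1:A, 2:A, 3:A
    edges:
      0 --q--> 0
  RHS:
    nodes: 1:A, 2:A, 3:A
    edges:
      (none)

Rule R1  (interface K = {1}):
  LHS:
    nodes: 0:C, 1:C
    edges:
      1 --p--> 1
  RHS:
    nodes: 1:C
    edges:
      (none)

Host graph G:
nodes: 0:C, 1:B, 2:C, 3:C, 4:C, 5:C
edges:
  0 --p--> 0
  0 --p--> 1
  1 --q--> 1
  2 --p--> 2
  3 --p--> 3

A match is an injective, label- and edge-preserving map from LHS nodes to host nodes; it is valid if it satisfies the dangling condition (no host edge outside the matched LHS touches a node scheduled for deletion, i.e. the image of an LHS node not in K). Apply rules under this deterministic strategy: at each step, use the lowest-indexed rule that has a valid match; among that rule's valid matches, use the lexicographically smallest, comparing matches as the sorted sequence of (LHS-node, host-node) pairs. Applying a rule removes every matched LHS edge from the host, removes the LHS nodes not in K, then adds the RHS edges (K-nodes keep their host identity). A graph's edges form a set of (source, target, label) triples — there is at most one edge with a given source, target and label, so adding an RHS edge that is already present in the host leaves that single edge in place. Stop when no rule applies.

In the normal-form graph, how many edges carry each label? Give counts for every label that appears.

start.  V:6 E:5  edges: 0-p->0 0-p->1 1-q->1 2-p->2 3-p->3
1. fire R1 via {0↦4, 1↦0}  →  V:5 E:4  edges: 0-p->1 1-q->1 2-p->2 3-p->3
2. fire R1 via {0↦5, 1↦2}  →  V:4 E:3  edges: 0-p->1 1-q->1 3-p->3
3. fire R1 via {0↦2, 1↦3}  →  V:3 E:2  edges: 0-p->1 1-q->1
normal form: no rule applies after step 3
NF edges: [(0, 1, 'p'), (1, 1, 'q')]

Answer: p:1 q:1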